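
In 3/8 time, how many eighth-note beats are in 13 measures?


Solution.
Time signature 3/8: the bottom number 8 means the eighth note gets one count
The top number 3 means 3 eighth-note beats per measure
Total = 3 × 13 measures
= 39 eighth-note beats


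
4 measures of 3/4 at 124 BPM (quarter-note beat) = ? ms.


Let's work it out.
Quarter-note beat duration = 60000 / 124 ms
Beats per measure (3/4) = 3
One measure = 3 × 60000 / 124 = 180000 / 124 ms
4 measures = 4 × 180000 / 124 = 720000 / 124
= 5806.5 ms


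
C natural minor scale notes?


Let's work it out.
Natural minor scale pattern: W-H-W-W-H-W-W (2-1-2-2-1-2-2 semitones)
Starting from C:
  C + 2 semitones → D
  D + 1 semitone → Eb
  Eb + 2 semitones → F
  F + 2 semitones → G
  G + 1 semitone → Ab
  Ab + 2 semitones → Bb
  Bb + 2 semitones → C
Scale = C D Eb F G Ab Bb


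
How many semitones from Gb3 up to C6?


Working:
Absolute semitone position = octave×12 + chromatic position
Gb3: 3×12 + 6 = 42
C6: 6×12 + 0 = 72
Difference = 72 - 42 = 30
= 30 semitones


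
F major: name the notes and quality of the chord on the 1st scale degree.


Let's work it out.
F major scale: F G A Bb C D E
Diatonic triad on degree 1 stacks scale notes 1, 3, 5: F A C
F→A = 4 semitones; F→C = 7 semitones → major triad
= F A C (major)


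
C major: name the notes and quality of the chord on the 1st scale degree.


C major scale: C D E F G A B
Diatonic triad on degree 1 stacks scale notes 1, 3, 5: C E G
C→E = 4 semitones; C→G = 7 semitones → major triad
= C E G (major)


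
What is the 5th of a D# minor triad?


Let's work it out.
Minor triad = root + minor 3rd (3 semitones) + perfect 5th (7 semitones)
A triad on D# stacks thirds, so the chord tones use letter names D-F-A
Root: D#
Minor 3rd above D#: F#
Perfect 5th above D#: A#
The 5th = A#


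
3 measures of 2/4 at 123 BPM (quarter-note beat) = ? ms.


Quarter-note beat duration = 60000 / 123 ms
Beats per measure (2/4) = 2
One measure = 2 × 60000 / 123 = 120000 / 123 ms
3 measures = 3 × 120000 / 123 = 360000 / 123
= 2926.8 ms


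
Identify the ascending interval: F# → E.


Solution.
Letter names: F → E spans 7 letter names → a 7th
Semitones: F# → E = 10 half-steps
A 7th of 10 semitones is a minor 7th
= minor 7th


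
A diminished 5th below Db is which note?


Working:
A 5th spans 5 letter names, so from D we land on G
A diminished 5th = 6 semitones below Db
Spell G at that pitch: G
= G


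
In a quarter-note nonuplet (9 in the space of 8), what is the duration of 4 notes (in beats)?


Nonuplet: 9 notes occupy the space of 8 quarter notes
Space = 8 × 1 = 8 beats
Each nonuplet note = 8 / 9 = 8/9 beats
4 notes = 4 × 8/9 = 32/9
= 32/9 beats


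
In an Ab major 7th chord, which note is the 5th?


Working:
Major 7th chord = root + major 3rd + perfect 5th + major 7th
Seventh chords stack in thirds, so the letter names are A-C-E-G
Root: Ab
Major 3rd above Ab: C
Perfect 5th above Ab: Eb
Major 7th above Ab: G
The 5th = Eb


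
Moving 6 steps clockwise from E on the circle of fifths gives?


Working:
Each clockwise step on the circle of fifths moves up a perfect 5th
From E: E → B → F#/Gb → Db → Ab → Eb → Bb
= Bb


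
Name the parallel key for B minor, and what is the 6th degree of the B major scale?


Working:
Parallel keys share the same tonic but differ in mode
B minor → parallel is B major
B major scale: B C# D# E F# G# A#
= B major; 6th degree = G#


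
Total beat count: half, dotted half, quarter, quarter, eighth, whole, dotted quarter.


Reasoning:
Beat values:
  half = 2 beats
  dotted half = 3 beats
  quarter = 1 beat
  quarter = 1 beat
  eighth = 0.5 beats
  whole = 4 beats
  dotted quarter = 1.5 beats
Sum = 2 + 3 + 1 + 1 + 0.5 + 4 + 1.5
= 13 beats


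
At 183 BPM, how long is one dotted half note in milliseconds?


Reasoning:
One quarter-note beat = 60000 / BPM = 60000 / 183 ms
Dotted half note = 3 × quarter note
Duration = 3 × 60000 / 183 = 180000 / 183
= 983.6 ms


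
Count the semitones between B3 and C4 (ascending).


Step by step:
Absolute semitone position = octave×12 + chromatic position
B3: 3×12 + 11 = 47
C4: 4×12 + 0 = 48
Difference = 48 - 47 = 1
= 1 semitone


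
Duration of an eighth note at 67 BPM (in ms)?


One quarter-note beat = 60000 / BPM = 60000 / 67 ms
Eighth note = 1/2 × quarter note
Duration = 1/2 × 60000 / 67 = 30000 / 67
= 447.8 ms


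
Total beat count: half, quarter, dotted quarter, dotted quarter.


Working:
Beat values:
  half = 2 beats
  quarter = 1 beat
  dotted quarter = 1.5 beats
  dotted quarter = 1.5 beats
Sum = 2 + 1 + 1.5 + 1.5
= 6 beats


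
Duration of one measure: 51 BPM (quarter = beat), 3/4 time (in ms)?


Working:
Quarter-note beat duration = 60000 / 51 ms
Beats per measure (3/4) = 3
One measure = 3 × 60000 / 51 = 180000 / 51 ms
= 3529.4 ms


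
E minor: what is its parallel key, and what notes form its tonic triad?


Working:
Parallel keys share the same tonic but differ in mode
E minor → parallel is E major
Tonic triad of E major = E G# B
= E major; triad = E G# B


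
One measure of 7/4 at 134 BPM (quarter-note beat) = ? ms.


Solution.
Quarter-note beat duration = 60000 / 134 ms
Beats per measure (7/4) = 7
One measure = 7 × 60000 / 134 = 420000 / 134 ms
= 3134.3 ms


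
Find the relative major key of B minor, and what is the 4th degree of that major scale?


The relative major shares the key signature and is a minor 3rd above the minor tonic
A minor 3rd above B is D
→ relative major of B minor is D major
D major scale: D E F# G A B C#
= D major; 4th degree = G


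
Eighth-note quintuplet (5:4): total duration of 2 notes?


Reasoning:
Quintuplet: 5 notes occupy the space of 4 eighth notes
Space = 4 × 1/2 = 2 beats
Each quintuplet note = 2 / 5 = 2/5 beats
2 notes = 2 × 2/5 = 4/5
= 4/5 beats


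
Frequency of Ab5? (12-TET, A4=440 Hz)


Working:
f = 440 × 2^(n/12) where n = semitones from A4
Ab5: 11 semitones from A4
f = 440 × 2^(11/12)
f = 830.61 Hz


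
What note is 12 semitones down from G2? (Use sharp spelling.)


Working:
G2: chromatic position 7 in octave 2 → absolute = 2×12 + 7 = 31
Transpose down 12: 31 - 12 = 19
19 = 1×12 + 7 → G in octave 1
Result = G1


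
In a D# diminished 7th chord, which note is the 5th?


Solution.
Diminished 7th chord = root + minor 3rd + diminished 5th + diminished 7th
Seventh chords stack in thirds, so the letter names are D-F-A-C
Root: D#
Minor 3rd above D#: F#
Diminished 5th above D#: A
Diminished 7th above D#: C
The 5th = A


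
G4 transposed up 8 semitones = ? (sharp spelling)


G4: chromatic position 7 in octave 4 → absolute = 4×12 + 7 = 55
Transpose up 8: 55 + 8 = 63
63 = 5×12 + 3 → D# in octave 5
Result = D#5


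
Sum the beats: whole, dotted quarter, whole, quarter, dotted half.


Reasoning:
Beat values:
  whole = 4 beats
  dotted quarter = 1.5 beats
  whole = 4 beats
  quarter = 1 beat
  dotted half = 3 beats
Sum = 4 + 1.5 + 4 + 1 + 3
= 13.5 beats


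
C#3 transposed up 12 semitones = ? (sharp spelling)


C#3: chromatic position 1 in octave 3 → absolute = 3×12 + 1 = 37
Transpose up 12: 37 + 12 = 49
49 = 4×12 + 1 → C# in octave 4
Result = C#4


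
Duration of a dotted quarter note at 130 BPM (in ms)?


One quarter-note beat = 60000 / BPM = 60000 / 130 ms
Dotted quarter note = 3/2 × quarter note
Duration = 3/2 × 60000 / 130 = 90000 / 130
= 692.3 ms


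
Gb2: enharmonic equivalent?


Enharmonic notes sound the same pitch but are spelled with different letter names
Gb and F# name the same pitch class
= F#2


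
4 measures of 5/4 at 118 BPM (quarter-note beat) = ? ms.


Let's work it out.
Quarter-note beat duration = 60000 / 118 ms
Beats per measure (5/4) = 5
One measure = 5 × 60000 / 118 = 300000 / 118 ms
4 measures = 4 × 300000 / 118 = 1200000 / 118
= 10169.5 ms


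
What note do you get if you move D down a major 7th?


Solution.
major 7th: 7 letter names, 11 semitones
Letter: D - 6 → E
Pitch: D - 11 semitones, spelled as an E → Eb
= Eb


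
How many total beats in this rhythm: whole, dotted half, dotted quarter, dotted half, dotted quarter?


Beat values:
  whole = 4 beats
  dotted half = 3 beats
  dotted quarter = 1.5 beats
  dotted half = 3 beats
  dotted quarter = 1.5 beats
Sum = 4 + 3 + 1.5 + 3 + 1.5
= 13 beats


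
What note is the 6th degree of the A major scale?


Reasoning:
Major scale pattern: W-W-H-W-W-W-H (2-2-1-2-2-2-1 semitones)
Starting from A:
  A + 2 semitones → B
  B + 2 semitones → C#
  C# + 1 semitone → D
  D + 2 semitones → E
  E + 2 semitones → F#
  F# + 2 semitones → G#
  G# + 1 semitone → A
Scale: A B C# D E F# G#
Degree 6 = F#


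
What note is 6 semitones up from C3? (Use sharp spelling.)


Reasoning:
C3: chromatic position 0 in octave 3 → absolute = 3×12 + 0 = 36
Transpose up 6: 36 + 6 = 42
42 = 3×12 + 6 → F# in octave 3
Result = F#3


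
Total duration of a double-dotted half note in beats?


Base half note = 2 beats
Dot 1 adds half the previous value: +1
Dot 2 adds half the previous value: +1/2
One double-dotted half = 2 + 1 + 1/2 = 7/2
= 7/2 beats


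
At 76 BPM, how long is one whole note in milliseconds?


Working:
One quarter-note beat = 60000 / BPM = 60000 / 76 ms
Whole note = 4 × quarter note
Duration = 4 × 60000 / 76 = 240000 / 76
= 3157.9 ms


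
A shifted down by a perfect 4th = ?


Solution.
perfect 4th: 4 letter names, 5 semitones
Letter: A - 3 → E
Pitch: A - 5 semitones, spelled as an E → E
= E


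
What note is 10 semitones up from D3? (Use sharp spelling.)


D3: chromatic position 2 in octave 3 → absolute = 3×12 + 2 = 38
Transpose up 10: 38 + 10 = 48
48 = 4×12 + 0 → C in octave 4
Result = C4


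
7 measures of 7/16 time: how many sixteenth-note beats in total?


Solution.
Time signature 7/16: the bottom number 16 means the sixteenth note gets one count
The top number 7 means 7 sixteenth-note beats per measure
Total = 7 × 7 measures
= 49 sixteenth-note beats


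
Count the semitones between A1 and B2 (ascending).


Reasoning:
Absolute semitone position = octave×12 + chromatic position
A1: 1×12 + 9 = 21
B2: 2×12 + 11 = 35
Difference = 35 - 21 = 14
= 14 semitones


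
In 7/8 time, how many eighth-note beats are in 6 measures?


Time signature 7/8: the bottom number 8 means the eighth note gets one count
The top number 7 means 7 eighth-note beats per measure
Total = 7 × 6 measures
= 42 eighth-note beats


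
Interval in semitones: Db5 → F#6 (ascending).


Reasoning:
Absolute semitone position = octave×12 + chromatic position
Db5: 5×12 + 1 = 61
F#6: 6×12 + 6 = 78
Difference = 78 - 61 = 17
= 17 semitones


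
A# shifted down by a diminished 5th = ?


Working:
diminished 5th: 5 letter names, 6 semitones
Letter: A - 4 → D
Pitch: A# - 6 semitones, spelled as a D → D##
= D##


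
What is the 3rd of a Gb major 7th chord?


Working:
Major 7th chord = root + major 3rd + perfect 5th + major 7th
Seventh chords stack in thirds, so the letter names are G-B-D-F
Root: Gb
Major 3rd above Gb: Bb
Perfect 5th above Gb: Db
Major 7th above Gb: F
The 3rd = Bb


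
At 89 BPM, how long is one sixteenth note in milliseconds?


Working:
One quarter-note beat = 60000 / BPM = 60000 / 89 ms
Sixteenth note = 1/4 × quarter note
Duration = 1/4 × 60000 / 89 = 15000 / 89
= 168.5 ms


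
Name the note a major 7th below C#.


A 7th spans 7 letter names, so from C we land on D
A major 7th = 11 semitones below C#
Spell D at that pitch: D
= D


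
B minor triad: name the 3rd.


Minor triad = root + minor 3rd (3 semitones) + perfect 5th (7 semitones)
A triad on B stacks thirds, so the chord tones use letter names B-D-F
Root: B
Minor 3rd above B: D
Perfect 5th above B: F#
The 3rd = D


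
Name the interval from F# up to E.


Reasoning:
Letter names: F → E spans 7 letter names → a 7th
Semitones: F# → E = 10 half-steps
A 7th of 10 semitones is a minor 7th
= minor 7th


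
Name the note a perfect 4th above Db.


A 4th spans 4 letter names, so from D we land on G
A perfect 4th = 5 semitones above Db
Spell G at that pitch: Gb
= Gb


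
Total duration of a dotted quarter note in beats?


Working:
Base quarter note = 1 beat
Dot 1 adds half the previous value: +1/2
One dotted quarter = 1 + 1/2 = 3/2
= 3/2 beats


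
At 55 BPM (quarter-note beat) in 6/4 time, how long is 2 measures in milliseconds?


Working:
Quarter-note beat duration = 60000 / 55 ms
Beats per measure (6/4) = 6
One measure = 6 × 60000 / 55 = 360000 / 55 ms
2 measures = 2 × 360000 / 55 = 720000 / 55
= 13090.9 ms


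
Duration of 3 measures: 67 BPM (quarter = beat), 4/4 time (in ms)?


Reasoning:
Quarter-note beat duration = 60000 / 67 ms
Beats per measure (4/4) = 4
One measure = 4 × 60000 / 67 = 240000 / 67 ms
3 measures = 3 × 240000 / 67 = 720000 / 67
= 10746.3 ms


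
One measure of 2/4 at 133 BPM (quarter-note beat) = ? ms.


Step by step:
Quarter-note beat duration = 60000 / 133 ms
Beats per measure (2/4) = 2
One measure = 2 × 60000 / 133 = 120000 / 133 ms
= 902.3 ms


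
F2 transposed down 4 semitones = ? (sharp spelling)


Working:
F2: chromatic position 5 in octave 2 → absolute = 2×12 + 5 = 29
Transpose down 4: 29 - 4 = 25
25 = 2×12 + 1 → C# in octave 2
Result = C#2


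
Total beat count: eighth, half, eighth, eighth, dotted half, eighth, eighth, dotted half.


Solution.
Beat values:
  eighth = 0.5 beats
  half = 2 beats
  eighth = 0.5 beats
  eighth = 0.5 beats
  dotted half = 3 beats
  eighth = 0.5 beats
  eighth = 0.5 beats
  dotted half = 3 beats
Sum = 0.5 + 2 + 0.5 + 0.5 + 3 + 0.5 + 0.5 + 3
= 10.5 beats


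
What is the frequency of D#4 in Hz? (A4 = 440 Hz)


Solution.
f = 440 × 2^(n/12) where n = semitones from A4
D#4: -6 semitones from A4
f = 440 × 2^(-6/12)
f = 311.13 Hz


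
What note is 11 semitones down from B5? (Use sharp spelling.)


B5: chromatic position 11 in octave 5 → absolute = 5×12 + 11 = 71
Transpose down 11: 71 - 11 = 60
60 = 5×12 + 0 → C in octave 5
Result = C5


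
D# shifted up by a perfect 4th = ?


Solution.
perfect 4th: 4 letter names, 5 semitones
Letter: D + 3 → G
Pitch: D# + 5 semitones, spelled as a G → G#
= G#


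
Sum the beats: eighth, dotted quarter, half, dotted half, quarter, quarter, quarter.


Beat values:
  eighth = 0.5 beats
  dotted quarter = 1.5 beats
  half = 2 beats
  dotted half = 3 beats
  quarter = 1 beat
  quarter = 1 beat
  quarter = 1 beat
Sum = 0.5 + 1.5 + 2 + 3 + 1 + 1 + 1
= 10 beats


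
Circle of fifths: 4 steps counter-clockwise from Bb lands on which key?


Working:
Each counter-clockwise step moves down a perfect 5th (= up a perfect 4th)
From Bb: Bb → Eb → Ab → Db → F#/Gb
= F#/Gb


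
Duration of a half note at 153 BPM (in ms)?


Working:
One quarter-note beat = 60000 / BPM = 60000 / 153 ms
Half note = 2 × quarter note
Duration = 2 × 60000 / 153 = 120000 / 153
= 784.3 ms


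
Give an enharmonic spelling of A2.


Enharmonic notes sound the same pitch but are spelled with different letter names
A and Bbb name the same pitch class
= Bbb2


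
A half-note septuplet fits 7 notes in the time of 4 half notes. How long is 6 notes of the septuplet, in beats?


Reasoning:
Septuplet: 7 notes occupy the space of 4 half notes
Space = 4 × 2 = 8 beats
Each septuplet note = 8 / 7 = 8/7 beats
6 notes = 6 × 8/7 = 48/7
= 48/7 beats


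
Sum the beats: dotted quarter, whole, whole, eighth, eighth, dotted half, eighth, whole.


Solution.
Beat values:
  dotted quarter = 1.5 beats
  whole = 4 beats
  whole = 4 beats
  eighth = 0.5 beats
  eighth = 0.5 beats
  dotted half = 3 beats
  eighth = 0.5 beats
  whole = 4 beats
Sum = 1.5 + 4 + 4 + 0.5 + 0.5 + 3 + 0.5 + 4
= 18 beats


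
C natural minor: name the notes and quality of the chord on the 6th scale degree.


Working:
C natural minor scale: C D Eb F G Ab Bb
Diatonic triad on degree 6 stacks scale notes 6, 1, 3: Ab C Eb
Ab→C = 4 semitones; Ab→Eb = 7 semitones → major triad
= Ab C Eb (major)


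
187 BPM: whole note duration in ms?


Solution.
One quarter-note beat = 60000 / BPM = 60000 / 187 ms
Whole note = 4 × quarter note
Duration = 4 × 60000 / 187 = 240000 / 187
= 1283.4 ms


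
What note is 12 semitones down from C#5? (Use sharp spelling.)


Step by step:
C#5: chromatic position 1 in octave 5 → absolute = 5×12 + 1 = 61
Transpose down 12: 61 - 12 = 49
49 = 4×12 + 1 → C# in octave 4
Result = C#4


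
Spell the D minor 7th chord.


Solution.
Minor 7th chord = root + minor 3rd + perfect 5th + minor 7th
Seventh chords stack in thirds, so the letter names are D-F-A-C
Root: D
Minor 3rd above D: F
Perfect 5th above D: A
Minor 7th above D: C
Chord = D F A C


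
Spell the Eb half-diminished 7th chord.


Solution.
Half-diminished 7th chord = root + minor 3rd + diminished 5th + minor 7th
Seventh chords stack in thirds, so the letter names are E-G-B-D
Root: Eb
Minor 3rd above Eb: Gb
Diminished 5th above Eb: Bbb
Minor 7th above Eb: Db
Chord = Eb Gb Bbb Db


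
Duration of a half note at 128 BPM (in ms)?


Let's work it out.
One quarter-note beat = 60000 / BPM = 60000 / 128 ms
Half note = 2 × quarter note
Duration = 2 × 60000 / 128 = 120000 / 128
= 937.5 ms


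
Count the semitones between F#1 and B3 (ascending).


Reasoning:
Absolute semitone position = octave×12 + chromatic position
F#1: 1×12 + 6 = 18
B3: 3×12 + 11 = 47
Difference = 47 - 18 = 29
= 29 semitones


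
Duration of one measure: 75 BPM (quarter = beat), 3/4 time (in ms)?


Solution.
Quarter-note beat duration = 60000 / 75 ms
Beats per measure (3/4) = 3
One measure = 3 × 60000 / 75 = 180000 / 75 ms
= 2400.0 ms


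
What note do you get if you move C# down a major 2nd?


Reasoning:
major 2nd: 2 letter names, 2 semitones
Letter: C - 1 → B
Pitch: C# - 2 semitones, spelled as a B → B
= B


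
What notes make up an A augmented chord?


Step by step:
Augmented triad = root + major 3rd (4 semitones) + augmented 5th (8 semitones)
A triad on A stacks thirds, so the chord tones use letter names A-C-E
Root: A
Major 3rd above A: C#
Augmented 5th above A: E#
Chord = A C# E#


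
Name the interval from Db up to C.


Step by step:
Letter names: D → C spans 7 letter names → a 7th
Semitones: Db → C = 11 half-steps
A 7th of 11 semitones is a major 7th
= major 7th


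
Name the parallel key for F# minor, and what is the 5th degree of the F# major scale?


Solution.
Parallel keys share the same tonic but differ in mode
F# minor → parallel is F# major
F# major scale: F# G# A# B C# D# E#
= F# major; 5th degree = C#


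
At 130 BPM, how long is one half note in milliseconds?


One quarter-note beat = 60000 / BPM = 60000 / 130 ms
Half note = 2 × quarter note
Duration = 2 × 60000 / 130 = 120000 / 130
= 923.1 ms


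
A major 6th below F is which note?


A 6th spans 6 letter names, so from F we land on A
A major 6th = 9 semitones below F
Spell A at that pitch: Ab
= Ab


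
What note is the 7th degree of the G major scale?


Step by step:
Major scale pattern: W-W-H-W-W-W-H (2-2-1-2-2-2-1 semitones)
Starting from G:
  G + 2 semitones → A
  A + 2 semitones → B
  B + 1 semitone → C
  C + 2 semitones → D
  D + 2 semitones → E
  E + 2 semitones → F#
  F# + 1 semitone → G
Scale: G A B C D E F#
Degree 7 = F#


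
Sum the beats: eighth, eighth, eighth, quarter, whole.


Reasoning:
Beat values:
  eighth = 0.5 beats
  eighth = 0.5 beats
  eighth = 0.5 beats
  quarter = 1 beat
  whole = 4 beats
Sum = 0.5 + 0.5 + 0.5 + 1 + 4
= 6.5 beats


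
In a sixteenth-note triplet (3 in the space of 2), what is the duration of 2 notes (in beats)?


Reasoning:
Triplet: 3 notes occupy the space of 2 sixteenth notes
Space = 2 × 1/4 = 1/2 beats
Each triplet note = 1/2 / 3 = 1/6 beats
2 notes = 2 × 1/6 = 1/3
= 1/3 beats


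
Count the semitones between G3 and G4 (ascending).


Absolute semitone position = octave×12 + chromatic position
G3: 3×12 + 7 = 43
G4: 4×12 + 7 = 55
Difference = 55 - 43 = 12
= 12 semitones


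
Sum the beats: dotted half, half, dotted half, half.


Working:
Beat values:
  dotted half = 3 beats
  half = 2 beats
  dotted half = 3 beats
  half = 2 beats
Sum = 3 + 2 + 3 + 2
= 10 beats


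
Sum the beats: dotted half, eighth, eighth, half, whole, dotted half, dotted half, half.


Step by step:
Beat values:
  dotted half = 3 beats
  eighth = 0.5 beats
  eighth = 0.5 beats
  half = 2 beats
  whole = 4 beats
  dotted half = 3 beats
  dotted half = 3 beats
  half = 2 beats
Sum = 3 + 0.5 + 0.5 + 2 + 4 + 3 + 3 + 2
= 18 beats


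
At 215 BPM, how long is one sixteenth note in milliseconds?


Step by step:
One quarter-note beat = 60000 / BPM = 60000 / 215 ms
Sixteenth note = 1/4 × quarter note
Duration = 1/4 × 60000 / 215 = 15000 / 215
= 69.8 ms


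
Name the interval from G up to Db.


Reasoning:
Letter names: G → D spans 5 letter names → a 5th
Semitones: G → Db = 6 half-steps
A 5th of 6 semitones is a diminished 5th
= diminished 5th


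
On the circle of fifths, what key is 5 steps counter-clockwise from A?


Step by step:
Each counter-clockwise step moves down a perfect 5th (= up a perfect 4th)
From A: A → D → G → C → F → Bb
= Bb


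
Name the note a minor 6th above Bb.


A 6th spans 6 letter names, so from B we land on G
A minor 6th = 8 semitones above Bb
Spell G at that pitch: Gb
= Gb


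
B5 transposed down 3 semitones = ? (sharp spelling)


B5: chromatic position 11 in octave 5 → absolute = 5×12 + 11 = 71
Transpose down 3: 71 - 3 = 68
68 = 5×12 + 8 → G# in octave 5
Result = G#5


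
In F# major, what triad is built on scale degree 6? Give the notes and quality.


F# major scale: F# G# A# B C# D# E#
Diatonic triad on degree 6 stacks scale notes 6, 1, 3: D# F# A#
D#→F# = 3 semitones; D#→A# = 7 semitones → minor triad
= D# F# A# (minor)


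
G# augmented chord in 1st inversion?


Root position: G# B# D##
1st inversion: move root up an octave
Bass note: B#
Notes (bottom to top) = B# D## G#


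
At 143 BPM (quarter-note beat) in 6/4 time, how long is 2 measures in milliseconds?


Quarter-note beat duration = 60000 / 143 ms
Beats per measure (6/4) = 6
One measure = 6 × 60000 / 143 = 360000 / 143 ms
2 measures = 2 × 360000 / 143 = 720000 / 143
= 5035.0 ms


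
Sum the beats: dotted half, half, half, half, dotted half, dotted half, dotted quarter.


Working:
Beat values:
  dotted half = 3 beats
  half = 2 beats
  half = 2 beats
  half = 2 beats
  dotted half = 3 beats
  dotted half = 3 beats
  dotted quarter = 1.5 beats
Sum = 3 + 2 + 2 + 2 + 3 + 3 + 1.5
= 16.5 beats


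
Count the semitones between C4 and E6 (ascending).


Solution.
Absolute semitone position = octave×12 + chromatic position
C4: 4×12 + 0 = 48
E6: 6×12 + 4 = 76
Difference = 76 - 48 = 28
= 28 semitones


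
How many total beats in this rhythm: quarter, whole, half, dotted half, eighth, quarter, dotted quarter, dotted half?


Working:
Beat values:
  quarter = 1 beat
  whole = 4 beats
  half = 2 beats
  dotted half = 3 beats
  eighth = 0.5 beats
  quarter = 1 beat
  dotted quarter = 1.5 beats
  dotted half = 3 beats
Sum = 1 + 4 + 2 + 3 + 0.5 + 1 + 1.5 + 3
= 16 beats


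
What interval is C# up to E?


Working:
Letter names: C → E spans 3 letter names → a 3rd
Semitones: C# → E = 3 half-steps
A 3rd of 3 semitones is a minor 3rd
= minor 3rd


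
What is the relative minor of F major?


Let's work it out.
The relative minor shares the major's key signature and starts on its 6th degree
6th degree = a major 6th above the tonic; a major 6th above F is D
→ relative minor of F major is D minor
= D minor


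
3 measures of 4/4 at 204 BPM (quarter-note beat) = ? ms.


Solution.
Quarter-note beat duration = 60000 / 204 ms
Beats per measure (4/4) = 4
One measure = 4 × 60000 / 204 = 240000 / 204 ms
3 measures = 3 × 240000 / 204 = 720000 / 204
= 3529.4 ms


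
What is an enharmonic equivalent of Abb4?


Enharmonic notes sound the same pitch but are spelled with different letter names
Abb and G name the same pitch class
= G4


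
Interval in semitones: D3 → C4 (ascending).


Solution.
Absolute semitone position = octave×12 + chromatic position
D3: 3×12 + 2 = 38
C4: 4×12 + 0 = 48
Difference = 48 - 38 = 10
= 10 semitones


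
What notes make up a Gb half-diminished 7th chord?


Half-diminished 7th chord = root + minor 3rd + diminished 5th + minor 7th
Seventh chords stack in thirds, so the letter names are G-B-D-F
Root: Gb
Minor 3rd above Gb: Bbb
Diminished 5th above Gb: Dbb
Minor 7th above Gb: Fb
Chord = Gb Bbb Dbb Fb


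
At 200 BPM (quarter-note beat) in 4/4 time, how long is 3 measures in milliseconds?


Step by step:
Quarter-note beat duration = 60000 / 200 ms
Beats per measure (4/4) = 4
One measure = 4 × 60000 / 200 = 240000 / 200 ms
3 measures = 3 × 240000 / 200 = 720000 / 200
= 3600.0 ms


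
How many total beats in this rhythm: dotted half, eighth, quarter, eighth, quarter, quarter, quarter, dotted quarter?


Working:
Beat values:
  dotted half = 3 beats
  eighth = 0.5 beats
  quarter = 1 beat
  eighth = 0.5 beats
  quarter = 1 beat
  quarter = 1 beat
  quarter = 1 beat
  dotted quarter = 1.5 beats
Sum = 3 + 0.5 + 1 + 0.5 + 1 + 1 + 1 + 1.5
= 9.5 beats


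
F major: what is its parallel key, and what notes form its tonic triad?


Parallel keys share the same tonic but differ in mode
F major → parallel is F minor
Tonic triad of F minor = F Ab C
= F minor; triad = F Ab C


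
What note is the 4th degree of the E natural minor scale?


Working:
Natural minor scale pattern: W-H-W-W-H-W-W (2-1-2-2-1-2-2 semitones)
Starting from E:
  E + 2 semitones → F#
  F# + 1 semitone → G
  G + 2 semitones → A
  A + 2 semitones → B
  B + 1 semitone → C
  C + 2 semitones → D
  D + 2 semitones → E
Scale: E F# G A B C D
Degree 4 = A


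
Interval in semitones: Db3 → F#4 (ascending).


Solution.
Absolute semitone position = octave×12 + chromatic position
Db3: 3×12 + 1 = 37
F#4: 4×12 + 6 = 54
Difference = 54 - 37 = 17
= 17 semitones


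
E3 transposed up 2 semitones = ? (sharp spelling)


E3: chromatic position 4 in octave 3 → absolute = 3×12 + 4 = 40
Transpose up 2: 40 + 2 = 42
42 = 3×12 + 6 → F# in octave 3
Result = F#3


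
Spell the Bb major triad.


Step by step:
Major triad = root + major 3rd (4 semitones) + perfect 5th (7 semitones)
A triad on Bb stacks thirds, so the chord tones use letter names B-D-F
Root: Bb
Major 3rd above Bb: D
Perfect 5th above Bb: F
Chord = Bb D F


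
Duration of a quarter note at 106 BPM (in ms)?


Solution.
One quarter-note beat = 60000 / BPM = 60000 / 106 ms
Duration = 60000 / 106
= 566.0 ms


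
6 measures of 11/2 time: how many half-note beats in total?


Reasoning:
Time signature 11/2: the bottom number 2 means the half note gets one count
The top number 11 means 11 half-note beats per measure
Total = 11 × 6 measures
= 66 half-note beats


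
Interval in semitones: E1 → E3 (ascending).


Absolute semitone position = octave×12 + chromatic position
E1: 1×12 + 4 = 16
E3: 3×12 + 4 = 40
Difference = 40 - 16 = 24
= 24 semitones


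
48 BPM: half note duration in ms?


Reasoning:
One quarter-note beat = 60000 / BPM = 60000 / 48 ms
Half note = 2 × quarter note
Duration = 2 × 60000 / 48 = 120000 / 48
= 2500.0 ms


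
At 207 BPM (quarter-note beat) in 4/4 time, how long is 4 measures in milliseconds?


Quarter-note beat duration = 60000 / 207 ms
Beats per measure (4/4) = 4
One measure = 4 × 60000 / 207 = 240000 / 207 ms
4 measures = 4 × 240000 / 207 = 960000 / 207
= 4637.7 ms


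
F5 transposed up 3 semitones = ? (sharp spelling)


Reasoning:
F5: chromatic position 5 in octave 5 → absolute = 5×12 + 5 = 65
Transpose up 3: 65 + 3 = 68
68 = 5×12 + 8 → G# in octave 5
Result = G#5


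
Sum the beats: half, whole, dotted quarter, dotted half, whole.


Let's work it out.
Beat values:
  half = 2 beats
  whole = 4 beats
  dotted quarter = 1.5 beats
  dotted half = 3 beats
  whole = 4 beats
Sum = 2 + 4 + 1.5 + 3 + 4
= 14.5 beats


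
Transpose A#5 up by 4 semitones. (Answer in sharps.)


Solution.
A#5: chromatic position 10 in octave 5 → absolute = 5×12 + 10 = 70
Transpose up 4: 70 + 4 = 74
74 = 6×12 + 2 → D in octave 6
Result = D6


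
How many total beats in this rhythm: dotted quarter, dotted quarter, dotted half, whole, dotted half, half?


Beat values:
  dotted quarter = 1.5 beats
  dotted quarter = 1.5 beats
  dotted half = 3 beats
  whole = 4 beats
  dotted half = 3 beats
  half = 2 beats
Sum = 1.5 + 1.5 + 3 + 4 + 3 + 2
= 15 beats


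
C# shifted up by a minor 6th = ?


minor 6th: 6 letter names, 8 semitones
Letter: C + 5 → A
Pitch: C# + 8 semitones, spelled as an A → A
= A


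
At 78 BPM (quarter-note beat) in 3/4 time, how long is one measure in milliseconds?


Quarter-note beat duration = 60000 / 78 ms
Beats per measure (3/4) = 3
One measure = 3 × 60000 / 78 = 180000 / 78 ms
= 2307.7 ms


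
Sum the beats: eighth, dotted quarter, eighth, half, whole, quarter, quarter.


Beat values:
  eighth = 0.5 beats
  dotted quarter = 1.5 beats
  eighth = 0.5 beats
  half = 2 beats
  whole = 4 beats
  quarter = 1 beat
  quarter = 1 beat
Sum = 0.5 + 1.5 + 0.5 + 2 + 4 + 1 + 1
= 10.5 beats


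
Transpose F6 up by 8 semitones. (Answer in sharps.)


Working:
F6: chromatic position 5 in octave 6 → absolute = 6×12 + 5 = 77
Transpose up 8: 77 + 8 = 85
85 = 7×12 + 1 → C# in octave 7
Result = C#7


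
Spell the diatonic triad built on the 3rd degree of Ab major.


Solution.
Ab major scale: Ab Bb C Db Eb F G
Diatonic triad on degree 3 stacks scale notes 3, 5, 7: C Eb G
C→Eb = 3 semitones; C→G = 7 semitones → minor triad
= C Eb G (minor)


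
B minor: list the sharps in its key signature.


Working:
Sharp minor keys follow the circle of fifths: A(0), E(1), B(2), F#(3), C#(4), G#(5), D#(6), A#(7)
B minor has 2 sharps
Order of sharps: F# C# G# D# A# E# B# → first 2: F#, C#
= F#, C#


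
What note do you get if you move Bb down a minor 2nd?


Step by step:
minor 2nd: 2 letter names, 1 semitones
Letter: B - 1 → A
Pitch: Bb - 1 semitones, spelled as an A → A
= A


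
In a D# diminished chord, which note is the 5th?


Diminished triad = root + minor 3rd (3 semitones) + diminished 5th (6 semitones)
A triad on D# stacks thirds, so the chord tones use letter names D-F-A
Root: D#
Minor 3rd above D#: F#
Diminished 5th above D#: A
The 5th = A


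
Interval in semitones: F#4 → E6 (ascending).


Step by step:
Absolute semitone position = octave×12 + chromatic position
F#4: 4×12 + 6 = 54
E6: 6×12 + 4 = 76
Difference = 76 - 54 = 22
= 22 semitones


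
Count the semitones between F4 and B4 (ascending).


Absolute semitone position = octave×12 + chromatic position
F4: 4×12 + 5 = 53
B4: 4×12 + 11 = 59
Difference = 59 - 53 = 6
= 6 semitones


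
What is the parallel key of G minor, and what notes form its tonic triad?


Parallel keys share the same tonic but differ in mode
G minor → parallel is G major
Tonic triad of G major = G B D
= G major; triad = G B D


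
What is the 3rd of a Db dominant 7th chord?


Solution.
Dominant 7th chord = root + major 3rd + perfect 5th + minor 7th
Seventh chords stack in thirds, so the letter names are D-F-A-C
Root: Db
Major 3rd above Db: F
Perfect 5th above Db: Ab
Minor 7th above Db: Cb
The 3rd = F


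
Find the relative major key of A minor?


Let's work it out.
The relative major shares the key signature and is a minor 3rd above the minor tonic
A minor 3rd above A is C
→ relative major of A minor is C major
= C major


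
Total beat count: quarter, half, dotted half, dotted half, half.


Working:
Beat values:
  quarter = 1 beat
  half = 2 beats
  dotted half = 3 beats
  dotted half = 3 beats
  half = 2 beats
Sum = 1 + 2 + 3 + 3 + 2
= 11 beats


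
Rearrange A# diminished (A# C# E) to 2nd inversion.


Solution.
Root position: A# C# E
2nd inversion: move root and 3rd up an octave
Bass note: E
Notes (bottom to top) = E A# C#


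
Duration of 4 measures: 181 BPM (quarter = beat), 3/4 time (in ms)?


Working:
Quarter-note beat duration = 60000 / 181 ms
Beats per measure (3/4) = 3
One measure = 3 × 60000 / 181 = 180000 / 181 ms
4 measures = 4 × 180000 / 181 = 720000 / 181
= 3977.9 ms


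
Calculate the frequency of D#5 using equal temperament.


Solution.
f = 440 × 2^(n/12) where n = semitones from A4
D#5: 6 semitones from A4
f = 440 × 2^(6/12)
f = 622.25 Hz


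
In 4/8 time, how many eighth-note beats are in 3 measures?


Step by step:
Time signature 4/8: the bottom number 8 means the eighth note gets one count
The top number 4 means 4 eighth-note beats per measure
Total = 4 × 3 measures
= 12 eighth-note beats


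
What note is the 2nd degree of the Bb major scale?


Step by step:
Major scale pattern: W-W-H-W-W-W-H (2-2-1-2-2-2-1 semitones)
Starting from Bb:
  Bb + 2 semitones → C
  C + 2 semitones → D
  D + 1 semitone → Eb
  Eb + 2 semitones → F
  F + 2 semitones → G
  G + 2 semitones → A
  A + 1 semitone → Bb
Scale: Bb C D Eb F G A
Degree 2 = C


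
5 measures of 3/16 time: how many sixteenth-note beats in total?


Solution.
Time signature 3/16: the bottom number 16 means the sixteenth note gets one count
The top number 3 means 3 sixteenth-note beats per measure
Total = 3 × 5 measures
= 15 sixteenth-note beats


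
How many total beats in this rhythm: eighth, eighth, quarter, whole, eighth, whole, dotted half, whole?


Solution.
Beat values:
  eighth = 0.5 beats
  eighth = 0.5 beats
  quarter = 1 beat
  whole = 4 beats
  eighth = 0.5 beats
  whole = 4 beats
  dotted half = 3 beats
  whole = 4 beats
Sum = 0.5 + 0.5 + 1 + 4 + 0.5 + 4 + 3 + 4
= 17.5 beats


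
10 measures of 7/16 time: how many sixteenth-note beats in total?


Let's work it out.
Time signature 7/16: the bottom number 16 means the sixteenth note gets one count
The top number 7 means 7 sixteenth-note beats per measure
Total = 7 × 10 measures
= 70 sixteenth-note beats


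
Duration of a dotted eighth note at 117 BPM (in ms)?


One quarter-note beat = 60000 / BPM = 60000 / 117 ms
Dotted eighth note = 3/4 × quarter note
Duration = 3/4 × 60000 / 117 = 45000 / 117
= 384.6 ms


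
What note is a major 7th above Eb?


A 7th spans 7 letter names, so from E we land on D
A major 7th = 11 semitones above Eb
Spell D at that pitch: D
= D


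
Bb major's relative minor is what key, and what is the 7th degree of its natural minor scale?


Solution.
The relative minor shares the major's key signature and starts on its 6th degree
6th degree = a major 6th above the tonic; a major 6th above Bb is G
→ relative minor of Bb major is G minor
G natural minor scale: G A Bb C D Eb F
= G minor; 7th degree = F


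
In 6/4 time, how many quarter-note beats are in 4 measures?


Time signature 6/4: the bottom number 4 means the quarter note gets one count
The top number 6 means 6 quarter-note beats per measure
Total = 6 × 4 measures
= 24 quarter-note beats


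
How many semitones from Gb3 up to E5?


Step by step:
Absolute semitone position = octave×12 + chromatic position
Gb3: 3×12 + 6 = 42
E5: 5×12 + 4 = 64
Difference = 64 - 42 = 22
= 22 semitones


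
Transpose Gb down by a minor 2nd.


minor 2nd: 2 letter names, 1 semitones
Letter: G - 1 → F
Pitch: Gb - 1 semitones, spelled as an F → F
= F


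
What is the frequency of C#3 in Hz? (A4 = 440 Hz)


Let's work it out.
f = 440 × 2^(n/12) where n = semitones from A4
C#3: -20 semitones from A4
f = 440 × 2^(-20/12)
f = 138.59 Hz


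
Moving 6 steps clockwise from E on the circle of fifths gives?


Working:
Each clockwise step on the circle of fifths moves up a perfect 5th
From E: E → B → F#/Gb → Db → Ab → Eb → Bb
= Bb


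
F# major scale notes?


Major scale pattern: W-W-H-W-W-W-H (2-2-1-2-2-2-1 semitones)
Starting from F#:
  F# + 2 semitones → G#
  G# + 2 semitones → A#
  A# + 1 semitone → B
  B + 2 semitones → C#
  C# + 2 semitones → D#
  D# + 2 semitones → E#
  E# + 1 semitone → F#
Scale = F# G# A# B C# D# E#


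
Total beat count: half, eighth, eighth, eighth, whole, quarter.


Working:
Beat values:
  half = 2 beats
  eighth = 0.5 beats
  eighth = 0.5 beats
  eighth = 0.5 beats
  whole = 4 beats
  quarter = 1 beat
Sum = 2 + 0.5 + 0.5 + 0.5 + 4 + 1
= 8.5 beats


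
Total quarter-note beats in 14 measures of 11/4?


Let's work it out.
Time signature 11/4: the bottom number 4 means the quarter note gets one count
The top number 11 means 11 quarter-note beats per measure
Total = 11 × 14 measures
= 154 quarter-note beats


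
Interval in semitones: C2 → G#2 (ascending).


Absolute semitone position = octave×12 + chromatic position
C2: 2×12 + 0 = 24
G#2: 2×12 + 8 = 32
Difference = 32 - 24 = 8
= 8 semitones


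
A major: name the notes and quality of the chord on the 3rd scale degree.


A major scale: A B C# D E F# G#
Diatonic triad on degree 3 stacks scale notes 3, 5, 7: C# E G#
C#→E = 3 semitones; C#→G# = 7 semitones → minor triad
= C# E G# (minor)


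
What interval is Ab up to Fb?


Letter names: A → F spans 6 letter names → a 6th
Semitones: Ab → Fb = 8 half-steps
A 6th of 8 semitones is a minor 6th
= minor 6th


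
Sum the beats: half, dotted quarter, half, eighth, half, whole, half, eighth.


Solution.
Beat values:
  half = 2 beats
  dotted quarter = 1.5 beats
  half = 2 beats
  eighth = 0.5 beats
  half = 2 beats
  whole = 4 beats
  half = 2 beats
  eighth = 0.5 beats
Sum = 2 + 1.5 + 2 + 0.5 + 2 + 4 + 2 + 0.5
= 14.5 beats


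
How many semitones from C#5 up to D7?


Solution.
Absolute semitone position = octave×12 + chromatic position
C#5: 5×12 + 1 = 61
D7: 7×12 + 2 = 86
Difference = 86 - 61 = 25
= 25 semitones


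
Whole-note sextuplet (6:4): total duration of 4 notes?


Working:
Sextuplet: 6 notes occupy the space of 4 whole notes
Space = 4 × 4 = 16 beats
Each sextuplet note = 16 / 6 = 8/3 beats
4 notes = 4 × 8/3 = 32/3
= 32/3 beats


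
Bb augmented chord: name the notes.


Augmented triad = root + major 3rd (4 semitones) + augmented 5th (8 semitones)
A triad on Bb stacks thirds, so the chord tones use letter names B-D-F
Root: Bb
Major 3rd above Bb: D
Augmented 5th above Bb: F#
Chord = Bb D F#


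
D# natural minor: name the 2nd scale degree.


Natural minor scale pattern: W-H-W-W-H-W-W (2-1-2-2-1-2-2 semitones)
Starting from D#:
  D# + 2 semitones → E#
  E# + 1 semitone → F#
  F# + 2 semitones → G#
  G# + 2 semitones → A#
  A# + 1 semitone → B
  B + 2 semitones → C#
  C# + 2 semitones → D#
Scale: D# E# F# G# A# B C#
Degree 2 = E#


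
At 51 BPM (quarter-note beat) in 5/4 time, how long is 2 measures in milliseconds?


Let's work it out.
Quarter-note beat duration = 60000 / 51 ms
Beats per measure (5/4) = 5
One measure = 5 × 60000 / 51 = 300000 / 51 ms
2 measures = 2 × 300000 / 51 = 600000 / 51
= 11764.7 ms


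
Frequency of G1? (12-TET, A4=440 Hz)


f = 440 × 2^(n/12) where n = semitones from A4
G1: -38 semitones from A4
f = 440 × 2^(-38/12)
f = 49.00 Hz


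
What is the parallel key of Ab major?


Reasoning:
Parallel keys share the same tonic but differ in mode
Ab major → parallel is Ab minor
= Ab minor


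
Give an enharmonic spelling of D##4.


Reasoning:
Enharmonic notes sound the same pitch but are spelled with different letter names
D## and E name the same pitch class
= E4
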